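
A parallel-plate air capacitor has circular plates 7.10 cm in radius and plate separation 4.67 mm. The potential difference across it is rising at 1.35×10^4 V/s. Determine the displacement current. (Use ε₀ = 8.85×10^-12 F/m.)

4.05×10^-7 A

E = V/d so dE/dt = (dV/dt)/d = 2.891×10^6 V/(m·s), and I_d = ε₀ A dE/dt = (8.85×10^-12)(0.01584)(2.891×10^6) = 4.05×10^-7 A.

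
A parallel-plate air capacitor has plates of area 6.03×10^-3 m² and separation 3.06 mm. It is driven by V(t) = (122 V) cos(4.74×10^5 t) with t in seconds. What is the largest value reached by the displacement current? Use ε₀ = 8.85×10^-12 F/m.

(dE/dt)_max = V₀ω/d = 1.890×10^10 V/(m·s); ω = 4.74×10^5 rad/s.
I_d,max = ε₀ A (dE/dt)_max = (8.85×10^-12)(6.03×10^-3)(1.890×10^10) = 1.01×10^-3 A.

1.01×10^-3 A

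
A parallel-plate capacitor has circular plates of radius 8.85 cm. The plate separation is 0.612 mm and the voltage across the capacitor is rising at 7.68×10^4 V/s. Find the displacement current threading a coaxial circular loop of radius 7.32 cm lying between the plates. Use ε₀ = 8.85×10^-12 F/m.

1.87×10^-5 A

I_d = C dV/dt with C = ε₀πR²/d = 3.559×10^-10 F, so I_d = (3.559×10^-10)(7.68×10^4) = 2.733×10^-5 A.
Through an area πr² the displacement current is I_d·(πr²/πR²) = I_d (r/R)² = 1.87×10^-5 A.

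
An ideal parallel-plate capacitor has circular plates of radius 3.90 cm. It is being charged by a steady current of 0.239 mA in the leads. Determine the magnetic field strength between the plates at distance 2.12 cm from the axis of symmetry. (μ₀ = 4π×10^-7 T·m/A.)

6.66×10^-10 T

Between the plates the displacement current equals the wire current: I_d = 0.239 mA = 2.39×10^-4 A.
For r < R the Ampère–Maxwell law gives B(2πr) = μ₀ I_d (r²/R²), so B = μ₀ I_d r/(2πR²) = (4π×10^-7)(2.39×10^-4)(0.0212)/(2π·0.0390²) = 6.66×10^-10 T.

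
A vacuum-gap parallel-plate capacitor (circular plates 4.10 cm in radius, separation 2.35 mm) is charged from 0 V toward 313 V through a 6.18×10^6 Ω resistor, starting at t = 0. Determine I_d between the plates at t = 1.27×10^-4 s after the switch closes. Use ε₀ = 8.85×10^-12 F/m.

1.80×10^-5 A

With C = ε₀A/d = (8.85×10^-12)(5.281×10^-3)/(2.35×10^-3) = 1.989×10^-11 F, the time constant is τ = RC = 1.229×10^-4 s, so t/τ = 1.033 and e^(−t/τ) = 0.3559.
I_d = I_cond = (V₀/R) e^(−t/τ) = (5.065×10^-5)(0.3559) = 1.80×10^-5 A.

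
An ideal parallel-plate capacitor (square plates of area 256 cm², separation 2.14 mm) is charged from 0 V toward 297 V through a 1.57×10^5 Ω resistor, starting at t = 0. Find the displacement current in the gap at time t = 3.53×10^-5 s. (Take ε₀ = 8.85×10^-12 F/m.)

2.26×10^-4 A

C = ε₀A/d = (8.85×10^-12)(0.0256)/(2.14×10^-3) = 1.059×10^-10 F, so τ = RC = 1.663×10^-5 s.
The conduction current is I(t) = (V₀/R) e^(−t/τ), and the displacement current between the plates equals it.
t/τ = 2.123; I_d = (297/1.57×10^5) · e^(−2.123) = (1.892×10^-3)(0.1197) = 2.26×10^-4 A.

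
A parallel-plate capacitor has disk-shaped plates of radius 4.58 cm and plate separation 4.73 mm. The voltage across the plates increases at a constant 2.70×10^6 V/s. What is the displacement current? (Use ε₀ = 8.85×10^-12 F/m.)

C = ε₀A/d = (8.85×10^-12)(6.590×10^-3)/(4.73×10^-3) = 1.233×10^-11 F.
I_d = C dV/dt = (1.233×10^-11)(2.70×10^6) = 3.33×10^-5 A.

3.33×10^-5 A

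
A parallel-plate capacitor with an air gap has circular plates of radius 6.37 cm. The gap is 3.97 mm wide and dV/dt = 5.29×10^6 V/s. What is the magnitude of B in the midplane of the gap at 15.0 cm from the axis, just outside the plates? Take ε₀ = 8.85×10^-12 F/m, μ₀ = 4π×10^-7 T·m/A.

dE/dt = (dV/dt)/d = 1.332×10^9 V/(m·s); I_d = ε₀(πR²)(dE/dt) = (8.85×10^-12)(0.01275)(1.332×10^9) = 1.503×10^-4 A.
With r > R the enclosed displacement current is the full I_d; B = μ₀ I_d / (2πr) = 2.00×10^-10 T.

2.00×10^-10 T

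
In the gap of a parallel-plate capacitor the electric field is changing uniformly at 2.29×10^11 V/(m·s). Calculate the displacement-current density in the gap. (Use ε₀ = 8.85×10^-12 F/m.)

2.03 A/m²

J_d = ε₀ ∂E/∂t, so J_d = 2.03 A/m².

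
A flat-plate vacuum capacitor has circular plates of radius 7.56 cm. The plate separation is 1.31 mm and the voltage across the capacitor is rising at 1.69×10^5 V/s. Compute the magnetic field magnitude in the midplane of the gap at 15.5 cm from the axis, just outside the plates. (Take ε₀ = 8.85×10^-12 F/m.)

With E = V/d, dE/dt = 1.290×10^8 V/(m·s) and πR² = 0.01796 m², giving I_d = ε₀ πR² dE/dt = 2.050×10^-5 A.
Outside the plates the loop encloses all of I_d, so B·2πr = μ₀ I_d and B = 2.65×10^-11 T.

2.65×10^-11 T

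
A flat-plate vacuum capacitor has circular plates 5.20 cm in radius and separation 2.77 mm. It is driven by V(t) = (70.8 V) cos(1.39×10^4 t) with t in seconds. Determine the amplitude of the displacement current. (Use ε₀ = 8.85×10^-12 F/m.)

(dE/dt)_max = V₀ω/d = 3.553×10^8 V/(m·s); ω = 1.39×10^4 rad/s.
I_d,max = ε₀ A (dE/dt)_max = (8.85×10^-12)(8.495×10^-3)(3.553×10^8) = 2.67×10^-5 A.

2.67×10^-5 A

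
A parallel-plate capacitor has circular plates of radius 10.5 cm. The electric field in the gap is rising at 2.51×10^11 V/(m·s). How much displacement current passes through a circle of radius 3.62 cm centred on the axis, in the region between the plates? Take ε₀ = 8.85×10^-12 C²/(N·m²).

9.15×10^-3 A

I_d = ε₀ dΦ_E/dt = ε₀ πR² (dE/dt) = (8.85×10^-12)(0.03464)(2.51×10^11) = 0.07695 A through the full plate area.
Through an area πr² the displacement current is I_d·(πr²/πR²) = I_d (r/R)² = 9.15×10^-3 A.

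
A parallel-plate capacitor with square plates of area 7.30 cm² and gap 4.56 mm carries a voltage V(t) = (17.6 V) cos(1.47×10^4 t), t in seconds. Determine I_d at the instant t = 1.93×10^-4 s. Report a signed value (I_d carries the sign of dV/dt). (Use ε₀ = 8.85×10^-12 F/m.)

dE/dt = (V₀ω/d)·−sin(ωt) with ωt = 2.8371 rad: (17.6)(1.47×10^4)(-0.2998)/(4.56×10^-3) = -1.701×10^7 V/(m·s).
I_d = ε₀ A dE/dt = (8.85×10^-12)(7.30×10^-4)(-1.701×10^7) = -1.10×10^-7 A.

-1.10×10^-7 A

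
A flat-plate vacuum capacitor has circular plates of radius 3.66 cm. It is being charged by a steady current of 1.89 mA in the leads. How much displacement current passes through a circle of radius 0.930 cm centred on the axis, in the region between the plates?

By continuity the displacement current in the gap matches the conduction current: I_d = 1.89×10^-3 A.
Since J_d is uniform, the enclosed fraction is (r/R)² = 0.06457, giving I_d,enc = 1.22×10^-4 A.

1.22×10^-4 A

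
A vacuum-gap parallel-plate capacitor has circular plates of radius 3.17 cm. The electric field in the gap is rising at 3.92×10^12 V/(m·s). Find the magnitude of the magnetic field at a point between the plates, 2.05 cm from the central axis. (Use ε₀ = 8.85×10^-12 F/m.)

4.47×10^-7 T

Total displacement current: I_d = ε₀(πR²)(dE/dt) = (8.85×10^-12)(3.157×10^-3)(3.92×10^12) = 0.1095 A.
∮B·dl = μ₀ I_d,enc with I_d,enc = I_d r²/R² = 0.04579 A; so B = μ₀ I_d,enc/(2πr) = 4.47×10^-7 T.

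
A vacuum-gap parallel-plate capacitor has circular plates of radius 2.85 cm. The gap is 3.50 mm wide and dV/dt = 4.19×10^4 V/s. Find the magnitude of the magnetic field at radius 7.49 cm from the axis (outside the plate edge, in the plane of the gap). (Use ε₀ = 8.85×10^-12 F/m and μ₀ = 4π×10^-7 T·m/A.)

With E = V/d, dE/dt = 1.197×10^7 V/(m·s) and πR² = 2.552×10^-3 m², giving I_d = ε₀ πR² dE/dt = 2.703×10^-7 A.
With r > R the enclosed displacement current is the full I_d; B = μ₀ I_d / (2πr) = 7.22×10^-13 T.

7.22×10^-13 T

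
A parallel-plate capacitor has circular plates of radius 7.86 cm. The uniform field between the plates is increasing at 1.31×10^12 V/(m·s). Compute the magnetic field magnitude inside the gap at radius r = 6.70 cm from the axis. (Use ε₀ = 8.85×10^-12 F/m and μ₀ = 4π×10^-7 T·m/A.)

Through the whole plate area (πR² = 0.01941 m²), I_d = ε₀ πR² dE/dt = 0.2250 A.
∮B·dl = μ₀ I_d,enc with I_d,enc = I_d r²/R² = 0.1635 A; so B = μ₀ I_d,enc/(2πr) = 4.88×10^-7 T.

4.88×10^-7 T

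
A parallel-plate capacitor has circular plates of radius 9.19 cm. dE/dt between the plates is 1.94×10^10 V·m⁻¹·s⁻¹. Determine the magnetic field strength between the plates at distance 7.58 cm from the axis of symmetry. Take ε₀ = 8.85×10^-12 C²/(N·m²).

8.18×10^-9 T

Through the whole plate area (πR² = 0.02653 m²), I_d = ε₀ πR² dE/dt = 4.555×10^-3 A.
∮B·dl = μ₀ I_d,enc with I_d,enc = I_d r²/R² = 3.099×10^-3 A; so B = μ₀ I_d,enc/(2πr) = 8.18×10^-9 T.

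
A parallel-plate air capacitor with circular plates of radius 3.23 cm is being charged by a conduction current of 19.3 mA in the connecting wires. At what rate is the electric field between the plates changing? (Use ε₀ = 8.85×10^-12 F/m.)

6.65×10^11 V/(m·s)

By continuity, I_d in the gap equals the 19.3 mA flowing in the wire.
Inverting I_d = ε₀ A dE/dt gives dE/dt = 0.0193 / (8.85×10^-12 · 3.278×10^-3) = 6.65×10^11 V/(m·s).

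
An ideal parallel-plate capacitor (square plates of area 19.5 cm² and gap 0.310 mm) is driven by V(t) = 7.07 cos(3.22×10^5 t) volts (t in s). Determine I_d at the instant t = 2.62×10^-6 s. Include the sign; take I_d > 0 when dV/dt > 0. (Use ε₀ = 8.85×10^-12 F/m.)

dV/dt = (7.07)(3.22×10^5)·−sin(0.84364) = -1.701×10^6 V/s.
I_d = C dV/dt with C = ε₀A/d = (8.85×10^-12)(1.95×10^-3)/(3.10×10^-4) = 5.567×10^-11 F, so I_d = (5.567×10^-11)(-1.701×10^6) = -9.47×10^-5 A.

-9.47×10^-5 A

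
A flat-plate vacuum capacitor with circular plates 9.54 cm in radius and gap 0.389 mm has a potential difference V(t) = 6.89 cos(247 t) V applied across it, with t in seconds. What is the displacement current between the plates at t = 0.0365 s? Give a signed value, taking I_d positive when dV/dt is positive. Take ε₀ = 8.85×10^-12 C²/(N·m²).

-4.41×10^-7 A

dE/dt = (V₀ω/d)·−sin(ωt) with ωt = 9.0155 rad: (6.89)(247)(-0.3979)/(3.89×10^-4) = -1.741×10^6 V/(m·s).
I_d = ε₀ A dE/dt = (8.85×10^-12)(0.02859)(-1.741×10^6) = -4.41×10^-7 A.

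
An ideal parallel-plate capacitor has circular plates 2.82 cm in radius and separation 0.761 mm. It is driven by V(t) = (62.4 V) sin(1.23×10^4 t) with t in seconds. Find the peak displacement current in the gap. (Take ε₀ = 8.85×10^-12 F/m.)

(dE/dt)_max = V₀ω/d = 1.009×10^9 V/(m·s); ω = 1.23×10^4 rad/s.
I_d,max = ε₀ A (dE/dt)_max = (8.85×10^-12)(2.498×10^-3)(1.009×10^9) = 2.23×10^-5 A.

2.23×10^-5 A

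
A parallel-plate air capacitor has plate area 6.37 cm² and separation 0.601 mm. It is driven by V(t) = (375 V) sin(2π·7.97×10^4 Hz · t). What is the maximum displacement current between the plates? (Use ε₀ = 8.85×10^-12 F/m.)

1.76×10^-3 A

The displacement current equals the conduction current C dV/dt, which peaks at C V₀ ω.
With C = ε₀A/d = (8.85×10^-12)(6.37×10^-4)/(6.01×10^-4) = 9.380×10^-12 F and ω = 2πf = 5.008×10^5 rad/s, I_d,max = (9.380×10^-12)(375)(5.008×10^5) = 1.76×10^-3 A.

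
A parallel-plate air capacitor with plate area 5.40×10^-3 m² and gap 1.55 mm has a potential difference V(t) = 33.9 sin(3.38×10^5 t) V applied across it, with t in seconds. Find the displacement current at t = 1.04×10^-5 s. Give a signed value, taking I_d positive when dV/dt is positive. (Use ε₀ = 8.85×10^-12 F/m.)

dE/dt = (V₀ω/d)·cos(ωt) with ωt = 3.5152 rad: (33.9)(3.38×10^5)(-0.9310)/(1.55×10^-3) = -6.882×10^9 V/(m·s).
I_d = ε₀ A dE/dt = (8.85×10^-12)(5.40×10^-3)(-6.882×10^9) = -3.29×10^-4 A.

-3.29×10^-4 A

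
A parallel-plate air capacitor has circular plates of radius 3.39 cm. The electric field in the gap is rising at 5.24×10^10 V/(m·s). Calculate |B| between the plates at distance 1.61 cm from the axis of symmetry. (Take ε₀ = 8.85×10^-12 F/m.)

4.69×10^-9 T

Total displacement current: I_d = ε₀(πR²)(dE/dt) = (8.85×10^-12)(3.610×10^-3)(5.24×10^10) = 1.674×10^-3 A.
An Ampèrian loop of radius r encloses a fraction (r/R)² of I_d. Then B·2πr = μ₀ I_d (r/R)², giving B = μ₀ I_d r/(2πR²) = 4.69×10^-9 T.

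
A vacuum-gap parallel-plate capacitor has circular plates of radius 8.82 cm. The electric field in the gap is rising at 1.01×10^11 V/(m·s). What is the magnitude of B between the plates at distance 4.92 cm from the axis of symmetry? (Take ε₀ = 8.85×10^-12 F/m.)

Total displacement current: I_d = ε₀(πR²)(dE/dt) = (8.85×10^-12)(0.02444)(1.01×10^11) = 0.02185 A.
∮B·dl = μ₀ I_d,enc with I_d,enc = I_d r²/R² = 6.799×10^-3 A; so B = μ₀ I_d,enc/(2πr) = 2.76×10^-8 T.

2.76×10^-8 T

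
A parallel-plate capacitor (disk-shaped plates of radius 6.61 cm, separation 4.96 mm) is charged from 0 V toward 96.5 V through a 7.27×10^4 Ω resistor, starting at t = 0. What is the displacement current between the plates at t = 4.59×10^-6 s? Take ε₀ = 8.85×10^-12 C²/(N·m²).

C = ε₀A/d = (8.85×10^-12)(0.01373)/(4.96×10^-3) = 2.450×10^-11 F and τ = RC = 1.781×10^-6 s. I_d in the gap equals the RC charging current.
I_d(t) = (V₀/R) e^(−t/τ) = 1.327×10^-3 · e^(−2.577) = 1.01×10^-4 A.

1.01×10^-4 A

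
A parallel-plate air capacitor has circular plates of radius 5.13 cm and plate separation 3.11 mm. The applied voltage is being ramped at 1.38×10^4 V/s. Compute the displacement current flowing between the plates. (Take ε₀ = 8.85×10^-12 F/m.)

The displacement current equals the charging current C dV/dt. With C = ε₀A/d = (8.85×10^-12)(8.268×10^-3)/(3.11×10^-3) = 2.353×10^-11 F, I_d = (2.353×10^-11)(1.38×10^4) = 3.25×10^-7 A.

3.25×10^-7 A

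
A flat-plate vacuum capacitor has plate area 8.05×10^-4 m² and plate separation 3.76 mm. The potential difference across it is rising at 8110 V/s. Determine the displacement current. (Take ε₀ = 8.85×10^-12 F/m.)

The field between the plates is E = V/d, so dE/dt = (8110)/(3.76×10^-3 m) = 2.157×10^6 V/(m·s).
I_d = ε₀ A (dE/dt) = (8.85×10^-12)(8.05×10^-4)(2.157×10^6) = 1.54×10^-8 A.

1.54×10^-8 A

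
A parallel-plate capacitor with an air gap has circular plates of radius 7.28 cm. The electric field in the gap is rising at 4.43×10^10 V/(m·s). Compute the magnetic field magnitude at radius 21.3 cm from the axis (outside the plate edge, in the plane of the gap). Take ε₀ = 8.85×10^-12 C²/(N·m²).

6.13×10^-9 T

Total displacement current: I_d = ε₀(πR²)(dE/dt) = (8.85×10^-12)(0.01665)(4.43×10^10) = 6.528×10^-3 A.
With r > R the enclosed displacement current is the full I_d; B = μ₀ I_d / (2πr) = 6.13×10^-9 T.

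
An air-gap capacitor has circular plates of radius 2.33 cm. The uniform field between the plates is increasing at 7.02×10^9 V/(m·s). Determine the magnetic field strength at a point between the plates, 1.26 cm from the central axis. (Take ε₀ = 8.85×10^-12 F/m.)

I_d = ε₀ dΦ_E/dt = ε₀ πR² (dE/dt) = (8.85×10^-12)(1.706×10^-3)(7.02×10^9) = 1.060×10^-4 A through the full plate area.
For r < R the Ampère–Maxwell law gives B(2πr) = μ₀ I_d (r²/R²), so B = μ₀ I_d r/(2πR²) = (4π×10^-7)(1.060×10^-4)(0.0126)/(2π·0.0233²) = 4.92×10^-10 T.

4.92×10^-10 T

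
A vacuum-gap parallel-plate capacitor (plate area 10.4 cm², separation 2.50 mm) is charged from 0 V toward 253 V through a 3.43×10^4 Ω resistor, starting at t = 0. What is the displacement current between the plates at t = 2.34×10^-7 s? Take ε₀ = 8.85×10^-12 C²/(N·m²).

1.16×10^-3 A

C = ε₀A/d = (8.85×10^-12)(1.04×10^-3)/(2.50×10^-3) = 3.682×10^-12 F and τ = RC = 1.263×10^-7 s. I_d in the gap equals the RC charging current.
I_d(t) = (V₀/R) e^(−t/τ) = 7.376×10^-3 · e^(−1.853) = 1.16×10^-3 A.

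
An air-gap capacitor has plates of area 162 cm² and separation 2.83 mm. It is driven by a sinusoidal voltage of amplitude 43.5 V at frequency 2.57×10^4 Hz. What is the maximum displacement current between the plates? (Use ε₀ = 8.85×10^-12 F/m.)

3.56×10^-4 A

(dE/dt)_max = V₀ω/d = 2.482×10^9 V/(m·s); ω = 2πf = 1.615×10^5 rad/s.
I_d,max = ε₀ A (dE/dt)_max = (8.85×10^-12)(0.0162)(2.482×10^9) = 3.56×10^-4 A.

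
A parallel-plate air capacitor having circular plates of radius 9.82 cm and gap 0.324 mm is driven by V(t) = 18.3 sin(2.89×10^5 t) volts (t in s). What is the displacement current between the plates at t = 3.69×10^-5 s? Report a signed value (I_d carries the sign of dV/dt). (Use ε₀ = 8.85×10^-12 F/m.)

-1.42×10^-3 A

dE/dt = (V₀ω/d)·cos(ωt) with ωt = 10.6641 rad: (18.3)(2.89×10^5)(-0.3254)/(3.24×10^-4) = -5.312×10^9 V/(m·s).
I_d = ε₀ A dE/dt = (8.85×10^-12)(0.03030)(-5.312×10^9) = -1.42×10^-3 A.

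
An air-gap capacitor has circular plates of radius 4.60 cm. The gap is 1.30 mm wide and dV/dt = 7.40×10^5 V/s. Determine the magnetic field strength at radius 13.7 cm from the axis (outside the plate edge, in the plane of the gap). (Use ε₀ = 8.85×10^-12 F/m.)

4.89×10^-11 T

I_d = C dV/dt with C = ε₀πR²/d = 4.526×10^-11 F, so I_d = (4.526×10^-11)(7.40×10^5) = 3.349×10^-5 A.
With r > R the enclosed displacement current is the full I_d; B = μ₀ I_d / (2πr) = 4.89×10^-11 T.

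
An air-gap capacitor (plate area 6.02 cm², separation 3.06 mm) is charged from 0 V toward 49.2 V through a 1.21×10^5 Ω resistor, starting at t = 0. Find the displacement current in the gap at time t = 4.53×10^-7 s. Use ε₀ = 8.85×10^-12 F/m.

4.74×10^-5 A

C = ε₀A/d = (8.85×10^-12)(6.02×10^-4)/(3.06×10^-3) = 1.741×10^-12 F and τ = RC = 2.107×10^-7 s. I_d in the gap equals the RC charging current.
I_d(t) = (V₀/R) e^(−t/τ) = 4.066×10^-4 · e^(−2.150) = 4.74×10^-5 A.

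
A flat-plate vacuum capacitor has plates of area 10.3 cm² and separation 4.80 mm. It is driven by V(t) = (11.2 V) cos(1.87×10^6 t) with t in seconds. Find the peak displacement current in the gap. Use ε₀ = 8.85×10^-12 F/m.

C = ε₀A/d = (8.85×10^-12)(1.03×10^-3)/(4.80×10^-3) = 1.899×10^-12 F; ω = 1.87×10^6 rad/s.
I_d = C dV/dt, so |I_d|_max = C V₀ ω = (1.899×10^-12)(11.2)(1.87×10^6) = 3.98×10^-5 A.

3.98×10^-5 A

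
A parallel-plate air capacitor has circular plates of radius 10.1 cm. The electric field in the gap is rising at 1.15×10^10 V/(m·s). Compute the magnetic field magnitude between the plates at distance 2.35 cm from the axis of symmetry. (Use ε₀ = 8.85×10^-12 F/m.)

Through the whole plate area (πR² = 0.03205 m²), I_d = ε₀ πR² dE/dt = 3.262×10^-3 A.
∮B·dl = μ₀ I_d,enc with I_d,enc = I_d r²/R² = 1.766×10^-4 A; so B = μ₀ I_d,enc/(2πr) = 1.50×10^-9 T.

1.50×10^-9 T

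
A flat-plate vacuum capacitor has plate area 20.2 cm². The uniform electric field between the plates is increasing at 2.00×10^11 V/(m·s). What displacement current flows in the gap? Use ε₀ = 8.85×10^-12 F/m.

With a uniform field, Φ_E = EA, so I_d = ε₀ A dE/dt = 3.58×10^-3 A.

3.58×10^-3 A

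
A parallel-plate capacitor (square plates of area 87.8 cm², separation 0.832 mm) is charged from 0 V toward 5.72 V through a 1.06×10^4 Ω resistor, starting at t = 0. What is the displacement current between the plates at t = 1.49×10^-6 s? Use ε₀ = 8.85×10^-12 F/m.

1.20×10^-4 A

With C = ε₀A/d = (8.85×10^-12)(8.78×10^-3)/(8.32×10^-4) = 9.339×10^-11 F, the time constant is τ = RC = 9.899×10^-7 s, so t/τ = 1.505 and e^(−t/τ) = 0.2220.
I_d = I_cond = (V₀/R) e^(−t/τ) = (5.396×10^-4)(0.2220) = 1.20×10^-4 A.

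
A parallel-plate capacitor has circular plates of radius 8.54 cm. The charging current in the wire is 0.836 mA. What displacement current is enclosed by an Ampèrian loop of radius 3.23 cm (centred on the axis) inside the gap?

1.20×10^-4 A

Between the plates the displacement current equals the wire current: I_d = 0.836 mA = 8.36×10^-4 A.
Through an area πr² the displacement current is I_d·(πr²/πR²) = I_d (r/R)² = 1.20×10^-4 A.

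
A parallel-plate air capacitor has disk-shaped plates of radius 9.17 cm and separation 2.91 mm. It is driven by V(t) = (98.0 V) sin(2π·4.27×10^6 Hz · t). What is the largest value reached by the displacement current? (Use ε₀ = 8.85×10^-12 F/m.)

C = ε₀A/d = (8.85×10^-12)(0.02642)/(2.91×10^-3) = 8.035×10^-11 F; ω = 2πf = 2.683×10^7 rad/s.
I_d = C dV/dt, so |I_d|_max = C V₀ ω = (8.035×10^-11)(98.0)(2.683×10^7) = 0.211 A.

0.211 A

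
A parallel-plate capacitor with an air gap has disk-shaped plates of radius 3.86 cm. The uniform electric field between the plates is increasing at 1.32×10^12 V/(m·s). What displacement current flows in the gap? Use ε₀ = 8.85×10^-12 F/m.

The displacement current is ε₀ times dΦ_E/dt = ε₀ A dE/dt = (8.85×10^-12)(4.681×10^-3)(1.32×10^12) = 0.0547 A.

0.0547 A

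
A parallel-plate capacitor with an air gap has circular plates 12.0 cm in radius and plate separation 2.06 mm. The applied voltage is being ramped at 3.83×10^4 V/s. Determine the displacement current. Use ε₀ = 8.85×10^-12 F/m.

7.44×10^-6 A

E = V/d so dE/dt = (dV/dt)/d = 1.859×10^7 V/(m·s), and I_d = ε₀ A dE/dt = (8.85×10^-12)(0.04524)(1.859×10^7) = 7.44×10^-6 A.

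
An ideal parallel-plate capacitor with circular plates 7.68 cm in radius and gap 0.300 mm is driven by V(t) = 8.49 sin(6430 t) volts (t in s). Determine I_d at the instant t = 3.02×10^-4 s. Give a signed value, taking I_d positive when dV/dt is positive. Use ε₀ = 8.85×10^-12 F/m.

-1.08×10^-5 A

dE/dt = (V₀ω/d)·cos(ωt) with ωt = 1.94186 rad: (8.49)(6430)(-0.3626)/(3.00×10^-4) = -6.598×10^7 V/(m·s).
I_d = ε₀ A dE/dt = (8.85×10^-12)(0.01853)(-6.598×10^7) = -1.08×10^-5 A.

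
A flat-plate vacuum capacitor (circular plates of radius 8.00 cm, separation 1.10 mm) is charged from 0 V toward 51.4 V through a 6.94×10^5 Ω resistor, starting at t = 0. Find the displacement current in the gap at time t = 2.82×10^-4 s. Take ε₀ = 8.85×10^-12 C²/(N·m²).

C = ε₀A/d = (8.85×10^-12)(0.02011)/(1.10×10^-3) = 1.618×10^-10 F, so τ = RC = 1.123×10^-4 s.
The conduction current is I(t) = (V₀/R) e^(−t/τ), and the displacement current between the plates equals it.
t/τ = 2.511; I_d = (51.4/6.94×10^5) · e^(−2.511) = (7.406×10^-5)(0.08119) = 6.01×10^-6 A.

6.01×10^-6 A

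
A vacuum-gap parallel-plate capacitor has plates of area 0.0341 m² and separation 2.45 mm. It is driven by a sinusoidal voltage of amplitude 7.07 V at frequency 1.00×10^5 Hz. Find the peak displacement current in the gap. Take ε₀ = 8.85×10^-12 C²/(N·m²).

5.47×10^-4 A

(dE/dt)_max = V₀ω/d = 1.813×10^9 V/(m·s); ω = 2πf = 6.283×10^5 rad/s.
I_d,max = ε₀ A (dE/dt)_max = (8.85×10^-12)(0.0341)(1.813×10^9) = 5.47×10^-4 A.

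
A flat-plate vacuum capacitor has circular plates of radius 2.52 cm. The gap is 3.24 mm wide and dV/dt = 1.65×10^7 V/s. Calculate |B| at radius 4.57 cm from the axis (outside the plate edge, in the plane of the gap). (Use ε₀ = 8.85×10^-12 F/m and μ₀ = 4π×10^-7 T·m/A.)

3.94×10^-10 T

dE/dt = (dV/dt)/d = 5.093×10^9 V/(m·s); I_d = ε₀(πR²)(dE/dt) = (8.85×10^-12)(1.995×10^-3)(5.093×10^9) = 8.992×10^-5 A.
With r > R the enclosed displacement current is the full I_d; B = μ₀ I_d / (2πr) = 3.94×10^-10 T.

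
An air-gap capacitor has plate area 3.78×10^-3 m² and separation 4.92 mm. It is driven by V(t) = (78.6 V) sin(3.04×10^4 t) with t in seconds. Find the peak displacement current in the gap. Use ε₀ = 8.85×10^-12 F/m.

1.62×10^-5 A

(dE/dt)_max = V₀ω/d = 4.857×10^8 V/(m·s); ω = 3.04×10^4 rad/s.
I_d,max = ε₀ A (dE/dt)_max = (8.85×10^-12)(3.78×10^-3)(4.857×10^8) = 1.62×10^-5 A.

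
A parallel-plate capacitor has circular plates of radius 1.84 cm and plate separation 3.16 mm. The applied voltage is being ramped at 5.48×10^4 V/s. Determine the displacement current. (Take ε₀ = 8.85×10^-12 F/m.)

1.63×10^-7 A

The field between the plates is E = V/d, so dE/dt = (5.48×10^4)/(3.16×10^-3 m) = 1.734×10^7 V/(m·s).
I_d = ε₀ A (dE/dt) = (8.85×10^-12)(1.064×10^-3)(1.734×10^7) = 1.63×10^-7 A.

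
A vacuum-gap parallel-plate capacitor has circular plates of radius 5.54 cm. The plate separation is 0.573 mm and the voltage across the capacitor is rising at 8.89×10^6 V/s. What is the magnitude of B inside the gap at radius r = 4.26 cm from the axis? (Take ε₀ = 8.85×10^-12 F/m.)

I_d = C dV/dt with C = ε₀πR²/d = 1.489×10^-10 F, so I_d = (1.489×10^-10)(8.89×10^6) = 1.324×10^-3 A.
For r < R the Ampère–Maxwell law gives B(2πr) = μ₀ I_d (r²/R²), so B = μ₀ I_d r/(2πR²) = (4π×10^-7)(1.324×10^-3)(0.0426)/(2π·0.0554²) = 3.68×10^-9 T.

3.68×10^-9 T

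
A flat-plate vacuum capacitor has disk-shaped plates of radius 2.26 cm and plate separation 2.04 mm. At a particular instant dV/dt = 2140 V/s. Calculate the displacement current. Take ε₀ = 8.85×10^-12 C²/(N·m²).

The displacement current equals the charging current C dV/dt. With C = ε₀A/d = (8.85×10^-12)(1.605×10^-3)/(2.04×10^-3) = 6.963×10^-12 F, I_d = (6.963×10^-12)(2140) = 1.49×10^-8 A.

1.49×10^-8 A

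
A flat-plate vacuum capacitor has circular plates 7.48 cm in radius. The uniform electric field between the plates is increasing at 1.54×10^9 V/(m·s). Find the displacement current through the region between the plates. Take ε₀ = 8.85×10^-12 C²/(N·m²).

2.40×10^-4 A

The displacement current is ε₀ times dΦ_E/dt = ε₀ A dE/dt = (8.85×10^-12)(0.01758)(1.54×10^9) = 2.40×10^-4 A.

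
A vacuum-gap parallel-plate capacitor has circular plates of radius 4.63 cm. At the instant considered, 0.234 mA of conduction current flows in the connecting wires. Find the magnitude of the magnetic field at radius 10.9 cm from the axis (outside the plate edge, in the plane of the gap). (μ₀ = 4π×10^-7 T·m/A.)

4.29×10^-10 T

By continuity the displacement current in the gap matches the conduction current: I_d = 2.34×10^-4 A.
Outside the plates the loop encloses all of I_d, so B·2πr = μ₀ I_d and B = 4.29×10^-10 T.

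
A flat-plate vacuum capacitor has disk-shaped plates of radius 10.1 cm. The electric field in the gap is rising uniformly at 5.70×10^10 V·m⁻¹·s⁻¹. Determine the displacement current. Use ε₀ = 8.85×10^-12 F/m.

0.0162 A

I_d = ε₀ A (dE/dt) = (8.85×10^-12)(0.03205 m²)(5.70×10^10) = 0.0162 A.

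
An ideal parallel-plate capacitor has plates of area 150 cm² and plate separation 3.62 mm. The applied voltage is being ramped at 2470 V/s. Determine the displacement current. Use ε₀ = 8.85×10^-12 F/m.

The displacement current equals the charging current C dV/dt. With C = ε₀A/d = (8.85×10^-12)(0.0150)/(3.62×10^-3) = 3.667×10^-11 F, I_d = (3.667×10^-11)(2470) = 9.06×10^-8 A.

9.06×10^-8 A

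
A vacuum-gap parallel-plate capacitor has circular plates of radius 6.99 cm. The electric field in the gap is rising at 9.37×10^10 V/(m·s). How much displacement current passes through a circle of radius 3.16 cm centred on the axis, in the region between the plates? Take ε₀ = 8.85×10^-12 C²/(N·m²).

I_d = ε₀ dΦ_E/dt = ε₀ πR² (dE/dt) = (8.85×10^-12)(0.01535)(9.37×10^10) = 0.01273 A through the full plate area.
Since J_d is uniform, the enclosed fraction is (r/R)² = 0.2044, giving I_d,enc = 2.60×10^-3 A.

2.60×10^-3 A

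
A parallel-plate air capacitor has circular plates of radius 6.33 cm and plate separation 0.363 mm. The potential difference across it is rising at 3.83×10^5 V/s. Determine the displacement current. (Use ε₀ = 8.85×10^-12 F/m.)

1.18×10^-4 A

The field between the plates is E = V/d, so dE/dt = (3.83×10^5)/(3.63×10^-4 m) = 1.055×10^9 V/(m·s).
I_d = ε₀ A (dE/dt) = (8.85×10^-12)(0.01259)(1.055×10^9) = 1.18×10^-4 A.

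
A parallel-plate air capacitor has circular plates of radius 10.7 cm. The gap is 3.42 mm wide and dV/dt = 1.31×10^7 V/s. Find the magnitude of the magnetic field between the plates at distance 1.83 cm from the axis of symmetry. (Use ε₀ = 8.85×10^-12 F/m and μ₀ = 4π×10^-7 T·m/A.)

dE/dt = (dV/dt)/d = 3.830×10^9 V/(m·s); I_d = ε₀(πR²)(dE/dt) = (8.85×10^-12)(0.03597)(3.830×10^9) = 1.219×10^-3 A.
For r < R the Ampère–Maxwell law gives B(2πr) = μ₀ I_d (r²/R²), so B = μ₀ I_d r/(2πR²) = (4π×10^-7)(1.219×10^-3)(0.0183)/(2π·0.107²) = 3.90×10^-10 T.

3.90×10^-10 T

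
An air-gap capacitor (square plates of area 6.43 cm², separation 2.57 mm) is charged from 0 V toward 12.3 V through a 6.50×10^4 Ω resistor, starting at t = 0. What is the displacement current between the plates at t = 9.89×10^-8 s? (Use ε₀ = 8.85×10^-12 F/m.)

9.52×10^-5 A

C = ε₀A/d = (8.85×10^-12)(6.43×10^-4)/(2.57×10^-3) = 2.214×10^-12 F and τ = RC = 1.439×10^-7 s. I_d in the gap equals the RC charging current.
I_d(t) = (V₀/R) e^(−t/τ) = 1.892×10^-4 · e^(−0.6873) = 9.52×10^-5 A.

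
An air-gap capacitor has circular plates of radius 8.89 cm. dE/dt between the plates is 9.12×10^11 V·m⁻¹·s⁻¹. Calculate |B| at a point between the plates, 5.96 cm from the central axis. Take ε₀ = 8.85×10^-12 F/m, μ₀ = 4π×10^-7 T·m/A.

3.02×10^-7 T

Total displacement current: I_d = ε₀(πR²)(dE/dt) = (8.85×10^-12)(0.02483)(9.12×10^11) = 0.2004 A.
An Ampèrian loop of radius r encloses a fraction (r/R)² of I_d. Then B·2πr = μ₀ I_d (r/R)², giving B = μ₀ I_d r/(2πR²) = 3.02×10^-7 T.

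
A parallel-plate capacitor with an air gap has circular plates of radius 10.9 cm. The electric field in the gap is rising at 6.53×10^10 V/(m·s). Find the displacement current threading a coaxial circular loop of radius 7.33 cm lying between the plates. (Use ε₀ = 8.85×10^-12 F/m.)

9.75×10^-3 A

I_d = ε₀ dΦ_E/dt = ε₀ πR² (dE/dt) = (8.85×10^-12)(0.03733)(6.53×10^10) = 0.02157 A through the full plate area.
The field is uniform, so I_d,enc = I_d (r/R)² = (0.02157)(7.33/10.9)² = 9.75×10^-3 A.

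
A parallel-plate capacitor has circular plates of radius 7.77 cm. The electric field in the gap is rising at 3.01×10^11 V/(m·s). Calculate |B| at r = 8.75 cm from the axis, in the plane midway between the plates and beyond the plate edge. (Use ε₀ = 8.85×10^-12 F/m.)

Through the whole plate area (πR² = 0.01897 m²), I_d = ε₀ πR² dE/dt = 0.05053 A.
Outside the plates the loop encloses all of I_d, so B·2πr = μ₀ I_d and B = 1.15×10^-7 T.

1.15×10^-7 T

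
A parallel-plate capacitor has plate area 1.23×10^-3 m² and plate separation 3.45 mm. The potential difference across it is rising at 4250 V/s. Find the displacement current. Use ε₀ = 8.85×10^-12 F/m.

The displacement current equals the charging current C dV/dt. With C = ε₀A/d = (8.85×10^-12)(1.23×10^-3)/(3.45×10^-3) = 3.155×10^-12 F, I_d = (3.155×10^-12)(4250) = 1.34×10^-8 A.

1.34×10^-8 A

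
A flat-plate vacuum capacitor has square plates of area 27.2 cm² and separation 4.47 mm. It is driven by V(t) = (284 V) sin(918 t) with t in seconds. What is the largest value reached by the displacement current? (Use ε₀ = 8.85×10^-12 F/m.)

The displacement current equals the conduction current C dV/dt, which peaks at C V₀ ω.
With C = ε₀A/d = (8.85×10^-12)(2.72×10^-3)/(4.47×10^-3) = 5.385×10^-12 F and ω = 918 rad/s, I_d,max = (5.385×10^-12)(284)(918) = 1.40×10^-6 A.

1.40×10^-6 A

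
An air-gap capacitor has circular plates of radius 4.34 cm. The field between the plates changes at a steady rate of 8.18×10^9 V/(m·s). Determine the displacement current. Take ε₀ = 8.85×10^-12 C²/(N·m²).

With a uniform field, Φ_E = EA, so I_d = ε₀ A dE/dt = 4.28×10^-4 A.

4.28×10^-4 A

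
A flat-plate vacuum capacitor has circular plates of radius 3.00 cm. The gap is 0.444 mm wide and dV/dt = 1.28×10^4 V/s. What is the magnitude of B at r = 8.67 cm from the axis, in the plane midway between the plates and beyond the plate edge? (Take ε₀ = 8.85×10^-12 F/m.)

1.66×10^-12 T

dE/dt = (dV/dt)/d = 2.883×10^7 V/(m·s); I_d = ε₀(πR²)(dE/dt) = (8.85×10^-12)(2.827×10^-3)(2.883×10^7) = 7.213×10^-7 A.
For r ≥ R the full I_d is enclosed: B = μ₀ I_d/(2πr) = (4π×10^-7)(7.213×10^-7)/(2π·0.0867) = 1.66×10^-12 T.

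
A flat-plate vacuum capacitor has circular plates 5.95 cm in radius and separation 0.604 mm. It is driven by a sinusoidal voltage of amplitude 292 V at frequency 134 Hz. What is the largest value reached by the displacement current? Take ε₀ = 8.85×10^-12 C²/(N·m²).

4.01×10^-5 A

(dE/dt)_max = V₀ω/d = 4.070×10^8 V/(m·s); ω = 2πf = 841.9 rad/s.
I_d,max = ε₀ A (dE/dt)_max = (8.85×10^-12)(0.01112)(4.070×10^8) = 4.01×10^-5 A.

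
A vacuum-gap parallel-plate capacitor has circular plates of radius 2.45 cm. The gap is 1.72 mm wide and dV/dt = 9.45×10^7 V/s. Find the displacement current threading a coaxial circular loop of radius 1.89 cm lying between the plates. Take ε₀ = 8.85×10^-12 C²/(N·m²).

5.46×10^-4 A

With E = V/d, dE/dt = 5.494×10^10 V/(m·s) and πR² = 1.886×10^-3 m², giving I_d = ε₀ πR² dE/dt = 9.170×10^-4 A.
Since J_d is uniform, the enclosed fraction is (r/R)² = 0.5951, giving I_d,enc = 5.46×10^-4 A.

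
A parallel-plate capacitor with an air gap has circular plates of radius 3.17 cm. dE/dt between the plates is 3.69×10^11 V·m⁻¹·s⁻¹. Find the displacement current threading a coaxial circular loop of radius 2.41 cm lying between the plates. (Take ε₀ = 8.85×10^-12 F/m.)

5.96×10^-3 A

I_d = ε₀ dΦ_E/dt = ε₀ πR² (dE/dt) = (8.85×10^-12)(3.157×10^-3)(3.69×10^11) = 0.01031 A through the full plate area.
Since J_d is uniform, the enclosed fraction is (r/R)² = 0.5780, giving I_d,enc = 5.96×10^-3 A.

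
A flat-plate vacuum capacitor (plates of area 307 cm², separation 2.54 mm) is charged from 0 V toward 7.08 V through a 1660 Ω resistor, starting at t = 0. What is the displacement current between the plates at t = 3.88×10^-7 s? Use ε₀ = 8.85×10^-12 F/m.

C = ε₀A/d = (8.85×10^-12)(0.0307)/(2.54×10^-3) = 1.070×10^-10 F and τ = RC = 1.776×10^-7 s. I_d in the gap equals the RC charging current.
I_d(t) = (V₀/R) e^(−t/τ) = 4.265×10^-3 · e^(−2.185) = 4.80×10^-4 A.

4.80×10^-4 A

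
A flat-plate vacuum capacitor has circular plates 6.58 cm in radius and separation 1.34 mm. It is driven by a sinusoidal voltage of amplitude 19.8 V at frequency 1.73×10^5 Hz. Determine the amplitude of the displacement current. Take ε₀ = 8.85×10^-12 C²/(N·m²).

The displacement current equals the conduction current C dV/dt, which peaks at C V₀ ω.
With C = ε₀A/d = (8.85×10^-12)(0.01360)/(1.34×10^-3) = 8.982×10^-11 F and ω = 2πf = 1.087×10^6 rad/s, I_d,max = (8.982×10^-11)(19.8)(1.087×10^6) = 1.93×10^-3 A.

1.93×10^-3 A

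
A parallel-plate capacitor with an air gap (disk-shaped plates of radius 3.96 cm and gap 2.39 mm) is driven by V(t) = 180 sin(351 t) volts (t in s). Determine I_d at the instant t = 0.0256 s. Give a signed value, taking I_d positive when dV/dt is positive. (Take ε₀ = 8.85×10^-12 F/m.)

dV/dt = (180)(351)·cos(8.9856) = -5.718×10^4 V/s.
I_d = C dV/dt with C = ε₀A/d = (8.85×10^-12)(4.927×10^-3)/(2.39×10^-3) = 1.824×10^-11 F, so I_d = (1.824×10^-11)(-5.718×10^4) = -1.04×10^-6 A.

-1.04×10^-6 A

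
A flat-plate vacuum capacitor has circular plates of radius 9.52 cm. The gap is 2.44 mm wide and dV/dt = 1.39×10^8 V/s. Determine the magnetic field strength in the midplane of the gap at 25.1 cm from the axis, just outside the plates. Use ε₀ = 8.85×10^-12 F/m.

1.14×10^-8 T

I_d = C dV/dt with C = ε₀πR²/d = 1.033×10^-10 F, so I_d = (1.033×10^-10)(1.39×10^8) = 0.01436 A.
With r > R the enclosed displacement current is the full I_d; B = μ₀ I_d / (2πr) = 1.14×10^-8 T.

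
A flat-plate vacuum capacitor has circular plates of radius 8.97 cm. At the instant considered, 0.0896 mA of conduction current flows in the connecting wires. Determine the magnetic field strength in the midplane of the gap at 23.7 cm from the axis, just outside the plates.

Between the plates the displacement current equals the wire current: I_d = 0.0896 mA = 8.96×10^-5 A.
With r > R the enclosed displacement current is the full I_d; B = μ₀ I_d / (2πr) = 7.56×10^-11 T.

7.56×10^-11 T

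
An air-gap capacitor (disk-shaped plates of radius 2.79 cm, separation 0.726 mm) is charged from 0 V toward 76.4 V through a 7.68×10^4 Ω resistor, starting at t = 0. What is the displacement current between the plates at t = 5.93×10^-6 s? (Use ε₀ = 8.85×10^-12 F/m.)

7.46×10^-5 A

C = ε₀A/d = (8.85×10^-12)(2.445×10^-3)/(7.26×10^-4) = 2.980×10^-11 F and τ = RC = 2.289×10^-6 s. I_d in the gap equals the RC charging current.
I_d(t) = (V₀/R) e^(−t/τ) = 9.948×10^-4 · e^(−2.591) = 7.46×10^-5 A.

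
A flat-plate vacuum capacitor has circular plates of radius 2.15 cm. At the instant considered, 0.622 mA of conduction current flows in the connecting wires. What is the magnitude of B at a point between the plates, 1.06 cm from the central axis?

No conduction current crosses the gap, so I_d there equals the 6.22×10^-4 A in the leads.
For r < R the Ampère–Maxwell law gives B(2πr) = μ₀ I_d (r²/R²), so B = μ₀ I_d r/(2πR²) = (4π×10^-7)(6.22×10^-4)(0.0106)/(2π·0.0215²) = 2.85×10^-9 T.

2.85×10^-9 T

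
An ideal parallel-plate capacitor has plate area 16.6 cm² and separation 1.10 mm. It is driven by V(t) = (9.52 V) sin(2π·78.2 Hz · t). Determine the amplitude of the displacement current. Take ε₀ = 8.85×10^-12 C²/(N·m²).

(dE/dt)_max = V₀ω/d = 4.252×10^6 V/(m·s); ω = 2πf = 491.3 rad/s.
I_d,max = ε₀ A (dE/dt)_max = (8.85×10^-12)(1.66×10^-3)(4.252×10^6) = 6.25×10^-8 A.

6.25×10^-8 A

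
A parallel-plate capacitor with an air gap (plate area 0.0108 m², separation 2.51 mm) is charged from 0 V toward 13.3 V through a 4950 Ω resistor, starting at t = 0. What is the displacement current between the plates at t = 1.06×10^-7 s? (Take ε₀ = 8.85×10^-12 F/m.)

C = ε₀A/d = (8.85×10^-12)(0.0108)/(2.51×10^-3) = 3.808×10^-11 F and τ = RC = 1.885×10^-7 s. I_d in the gap equals the RC charging current.
I_d(t) = (V₀/R) e^(−t/τ) = 2.687×10^-3 · e^(−0.5623) = 1.53×10^-3 A.

1.53×10^-3 A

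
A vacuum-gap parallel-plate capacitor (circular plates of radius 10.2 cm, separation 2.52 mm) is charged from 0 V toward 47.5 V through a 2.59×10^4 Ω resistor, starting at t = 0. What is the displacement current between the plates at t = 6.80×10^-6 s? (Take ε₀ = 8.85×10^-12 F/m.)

1.86×10^-4 A

C = ε₀A/d = (8.85×10^-12)(0.03269)/(2.52×10^-3) = 1.148×10^-10 F, so τ = RC = 2.973×10^-6 s.
The conduction current is I(t) = (V₀/R) e^(−t/τ), and the displacement current between the plates equals it.
t/τ = 2.287; I_d = (47.5/2.59×10^4) · e^(−2.287) = (1.834×10^-3)(0.1016) = 1.86×10^-4 A.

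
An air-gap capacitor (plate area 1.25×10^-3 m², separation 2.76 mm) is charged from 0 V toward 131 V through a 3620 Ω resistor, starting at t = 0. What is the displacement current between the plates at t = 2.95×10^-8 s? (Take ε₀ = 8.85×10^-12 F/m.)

With C = ε₀A/d = (8.85×10^-12)(1.25×10^-3)/(2.76×10^-3) = 4.008×10^-12 F, the time constant is τ = RC = 1.451×10^-8 s, so t/τ = 2.033 and e^(−t/τ) = 0.1309.
I_d = I_cond = (V₀/R) e^(−t/τ) = (0.03619)(0.1309) = 4.74×10^-3 A.

4.74×10^-3 A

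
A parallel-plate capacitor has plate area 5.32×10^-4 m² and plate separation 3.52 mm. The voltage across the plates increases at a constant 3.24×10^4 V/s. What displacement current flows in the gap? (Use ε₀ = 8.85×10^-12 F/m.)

4.33×10^-8 A

The field between the plates is E = V/d, so dE/dt = (3.24×10^4)/(3.52×10^-3 m) = 9.205×10^6 V/(m·s).
I_d = ε₀ A (dE/dt) = (8.85×10^-12)(5.32×10^-4)(9.205×10^6) = 4.33×10^-8 A.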